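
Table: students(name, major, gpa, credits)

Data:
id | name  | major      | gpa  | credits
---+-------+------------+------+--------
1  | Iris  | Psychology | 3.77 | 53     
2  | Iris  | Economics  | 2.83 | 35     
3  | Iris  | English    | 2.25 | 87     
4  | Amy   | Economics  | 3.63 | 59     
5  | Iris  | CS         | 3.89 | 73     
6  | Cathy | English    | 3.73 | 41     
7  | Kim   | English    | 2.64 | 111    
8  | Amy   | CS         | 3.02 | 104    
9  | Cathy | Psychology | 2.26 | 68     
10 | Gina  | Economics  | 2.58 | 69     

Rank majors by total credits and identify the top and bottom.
SELECT major, SUM(credits)
FROM students
GROUP BY major
ORDER BY SUM(credits)

All groups:
  Psychology: 121
  Economics: 163
  CS: 177
  English: 239

Highest: English (239)
Lowest: Psychology (121)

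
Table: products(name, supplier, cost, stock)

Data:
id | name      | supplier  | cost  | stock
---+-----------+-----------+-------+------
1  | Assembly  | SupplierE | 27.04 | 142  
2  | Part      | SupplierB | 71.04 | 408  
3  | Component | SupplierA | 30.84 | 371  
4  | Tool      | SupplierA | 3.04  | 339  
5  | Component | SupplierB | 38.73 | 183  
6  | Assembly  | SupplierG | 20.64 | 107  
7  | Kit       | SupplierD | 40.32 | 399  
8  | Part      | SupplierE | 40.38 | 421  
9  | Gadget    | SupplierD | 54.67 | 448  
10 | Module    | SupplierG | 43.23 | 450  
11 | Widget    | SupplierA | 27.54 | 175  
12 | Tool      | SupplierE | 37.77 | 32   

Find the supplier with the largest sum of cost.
SELECT supplier, SUM(cost) as val
FROM products
GROUP BY supplier
ORDER BY val DESC
LIMIT 1

Result: SupplierB with sum(cost) = 109.77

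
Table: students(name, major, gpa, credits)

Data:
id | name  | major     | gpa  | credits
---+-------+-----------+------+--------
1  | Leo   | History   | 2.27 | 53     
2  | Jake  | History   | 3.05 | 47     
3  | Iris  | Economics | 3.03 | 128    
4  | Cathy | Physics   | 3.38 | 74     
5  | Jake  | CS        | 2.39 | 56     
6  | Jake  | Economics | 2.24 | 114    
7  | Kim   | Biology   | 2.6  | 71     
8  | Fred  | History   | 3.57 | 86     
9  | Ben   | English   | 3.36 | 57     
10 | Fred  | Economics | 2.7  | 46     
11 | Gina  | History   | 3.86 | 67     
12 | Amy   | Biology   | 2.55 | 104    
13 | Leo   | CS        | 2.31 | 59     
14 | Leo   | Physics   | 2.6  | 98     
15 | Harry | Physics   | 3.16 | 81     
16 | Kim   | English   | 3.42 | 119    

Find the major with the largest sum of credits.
SELECT major, SUM(credits) as val
FROM students
GROUP BY major
ORDER BY val DESC
LIMIT 1

Result: Economics with sum(credits) = 288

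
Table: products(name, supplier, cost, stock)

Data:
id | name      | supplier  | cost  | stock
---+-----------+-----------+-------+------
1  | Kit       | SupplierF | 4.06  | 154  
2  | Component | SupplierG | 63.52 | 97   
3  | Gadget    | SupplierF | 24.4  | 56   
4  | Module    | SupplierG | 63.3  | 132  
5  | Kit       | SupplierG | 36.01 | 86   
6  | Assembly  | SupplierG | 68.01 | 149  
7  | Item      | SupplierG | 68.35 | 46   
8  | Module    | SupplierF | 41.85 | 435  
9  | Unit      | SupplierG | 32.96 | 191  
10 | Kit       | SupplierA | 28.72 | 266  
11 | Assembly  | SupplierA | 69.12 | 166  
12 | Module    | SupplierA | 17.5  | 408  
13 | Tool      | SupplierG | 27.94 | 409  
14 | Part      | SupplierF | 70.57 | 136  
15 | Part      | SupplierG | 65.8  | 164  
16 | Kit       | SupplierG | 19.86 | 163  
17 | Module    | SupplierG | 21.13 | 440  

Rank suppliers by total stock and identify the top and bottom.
SELECT supplier, SUM(stock)
FROM products
GROUP BY supplier
ORDER BY SUM(stock)

All groups:
  SupplierF: 781
  SupplierA: 840
  SupplierG: 1877

Highest: SupplierG (1877)
Lowest: SupplierF (781)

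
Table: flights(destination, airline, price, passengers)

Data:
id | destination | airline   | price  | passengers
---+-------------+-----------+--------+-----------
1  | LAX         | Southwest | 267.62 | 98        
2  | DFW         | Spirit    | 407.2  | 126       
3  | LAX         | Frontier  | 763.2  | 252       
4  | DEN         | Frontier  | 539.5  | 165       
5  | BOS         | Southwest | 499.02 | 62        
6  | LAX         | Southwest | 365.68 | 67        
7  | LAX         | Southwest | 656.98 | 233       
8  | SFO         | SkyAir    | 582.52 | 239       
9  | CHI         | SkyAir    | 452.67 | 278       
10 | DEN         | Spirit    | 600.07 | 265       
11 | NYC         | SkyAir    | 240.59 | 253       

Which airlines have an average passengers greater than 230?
SELECT airline, AVG(passengers)
FROM flights
GROUP BY airline
HAVING AVG(passengers) > 230

Result:
  SkyAir: avg=256.67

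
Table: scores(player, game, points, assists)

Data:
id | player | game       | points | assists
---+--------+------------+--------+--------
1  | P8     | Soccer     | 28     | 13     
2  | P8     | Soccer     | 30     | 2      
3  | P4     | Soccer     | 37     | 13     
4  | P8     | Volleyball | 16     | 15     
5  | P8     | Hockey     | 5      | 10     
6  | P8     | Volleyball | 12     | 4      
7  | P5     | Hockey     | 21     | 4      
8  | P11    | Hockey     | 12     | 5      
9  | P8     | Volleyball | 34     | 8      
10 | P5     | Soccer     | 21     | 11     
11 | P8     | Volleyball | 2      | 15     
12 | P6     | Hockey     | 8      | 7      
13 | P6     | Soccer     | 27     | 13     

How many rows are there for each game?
SELECT game, COUNT(*) as count
FROM scores
GROUP BY game

Result:
  Hockey: 4
  Soccer: 5
  Volleyball: 4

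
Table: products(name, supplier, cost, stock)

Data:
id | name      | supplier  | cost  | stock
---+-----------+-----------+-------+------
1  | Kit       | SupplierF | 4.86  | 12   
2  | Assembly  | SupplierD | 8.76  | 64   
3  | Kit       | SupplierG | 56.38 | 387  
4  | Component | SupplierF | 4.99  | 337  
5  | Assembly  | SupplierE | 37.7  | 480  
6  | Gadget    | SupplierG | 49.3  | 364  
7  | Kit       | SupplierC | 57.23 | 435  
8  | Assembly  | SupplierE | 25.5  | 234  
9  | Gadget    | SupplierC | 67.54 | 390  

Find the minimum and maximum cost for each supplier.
SELECT supplier, MIN(cost), MAX(cost)
FROM products
GROUP BY supplier

Result:
  SupplierC: min=57.23, max=67.54
  SupplierD: min=8.76, max=8.76
  SupplierE: min=25.50, max=37.70
  SupplierF: min=4.86, max=4.99
  SupplierG: min=49.30, max=56.38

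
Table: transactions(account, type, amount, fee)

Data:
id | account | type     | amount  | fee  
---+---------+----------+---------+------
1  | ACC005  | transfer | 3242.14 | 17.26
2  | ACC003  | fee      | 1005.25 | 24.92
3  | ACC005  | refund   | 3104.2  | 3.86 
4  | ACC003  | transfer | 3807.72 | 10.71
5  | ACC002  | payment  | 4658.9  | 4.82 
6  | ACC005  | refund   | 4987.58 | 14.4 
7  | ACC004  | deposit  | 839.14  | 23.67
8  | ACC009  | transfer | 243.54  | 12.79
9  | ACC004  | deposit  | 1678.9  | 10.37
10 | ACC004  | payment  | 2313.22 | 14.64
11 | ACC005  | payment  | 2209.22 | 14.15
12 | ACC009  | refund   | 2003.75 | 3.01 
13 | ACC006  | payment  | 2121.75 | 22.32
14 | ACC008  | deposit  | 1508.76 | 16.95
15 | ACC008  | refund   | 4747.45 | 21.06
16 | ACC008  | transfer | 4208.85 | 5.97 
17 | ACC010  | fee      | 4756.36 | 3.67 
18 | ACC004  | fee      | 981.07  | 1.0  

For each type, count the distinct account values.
SELECT type, COUNT(DISTINCT account)
FROM transactions
GROUP BY type

Result:
  deposit: 2 distinct
  fee: 3 distinct
  payment: 4 distinct
  refund: 3 distinct
  transfer: 4 distinct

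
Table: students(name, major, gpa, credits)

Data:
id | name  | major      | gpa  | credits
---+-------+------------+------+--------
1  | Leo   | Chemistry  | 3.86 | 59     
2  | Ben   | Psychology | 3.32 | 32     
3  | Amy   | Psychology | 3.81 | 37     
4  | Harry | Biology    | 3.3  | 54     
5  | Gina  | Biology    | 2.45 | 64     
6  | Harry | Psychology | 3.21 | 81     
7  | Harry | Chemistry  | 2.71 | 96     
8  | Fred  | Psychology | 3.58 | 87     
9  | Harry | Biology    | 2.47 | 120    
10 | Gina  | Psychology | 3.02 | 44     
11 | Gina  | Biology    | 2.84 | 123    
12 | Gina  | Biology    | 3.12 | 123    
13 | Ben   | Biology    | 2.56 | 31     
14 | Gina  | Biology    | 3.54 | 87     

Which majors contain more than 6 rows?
SELECT major, COUNT(*) as cnt
FROM students
GROUP BY major
HAVING COUNT(*) > 6

Result:
  Biology: 7

Note: HAVING filters groups after aggregation, WHERE filters rows before.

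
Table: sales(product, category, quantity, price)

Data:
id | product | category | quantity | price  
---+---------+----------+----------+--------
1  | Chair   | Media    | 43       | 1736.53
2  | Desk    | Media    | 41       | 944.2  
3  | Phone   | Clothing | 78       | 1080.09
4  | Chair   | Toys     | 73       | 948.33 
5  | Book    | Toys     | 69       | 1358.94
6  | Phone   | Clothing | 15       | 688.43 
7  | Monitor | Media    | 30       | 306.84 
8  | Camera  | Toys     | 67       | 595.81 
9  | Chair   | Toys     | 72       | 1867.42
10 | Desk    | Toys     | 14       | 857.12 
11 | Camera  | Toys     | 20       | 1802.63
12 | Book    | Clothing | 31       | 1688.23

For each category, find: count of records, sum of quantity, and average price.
SELECT category,
       COUNT(*) as cnt,
       SUM(quantity) as total_quantity,
       AVG(price) as avg_price
FROM sales
GROUP BY category

Result:
  Clothing: 3 records, 124 total quantity, 1152.25 avg price
  Media: 3 records, 114 total quantity, 995.86 avg price
  Toys: 6 records, 315 total quantity, 1238.38 avg price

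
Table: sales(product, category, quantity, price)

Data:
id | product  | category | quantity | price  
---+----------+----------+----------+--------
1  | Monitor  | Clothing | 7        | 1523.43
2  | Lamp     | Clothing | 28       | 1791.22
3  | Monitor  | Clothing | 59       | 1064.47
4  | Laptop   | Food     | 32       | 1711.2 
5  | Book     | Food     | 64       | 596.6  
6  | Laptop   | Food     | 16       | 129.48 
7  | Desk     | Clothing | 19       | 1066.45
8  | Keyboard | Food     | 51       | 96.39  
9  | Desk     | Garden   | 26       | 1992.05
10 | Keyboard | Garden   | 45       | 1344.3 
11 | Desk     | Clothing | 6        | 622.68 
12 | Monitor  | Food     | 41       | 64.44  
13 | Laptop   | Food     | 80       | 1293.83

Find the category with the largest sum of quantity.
SELECT category, SUM(quantity) as val
FROM sales
GROUP BY category
ORDER BY val DESC
LIMIT 1

Result: Food with sum(quantity) = 284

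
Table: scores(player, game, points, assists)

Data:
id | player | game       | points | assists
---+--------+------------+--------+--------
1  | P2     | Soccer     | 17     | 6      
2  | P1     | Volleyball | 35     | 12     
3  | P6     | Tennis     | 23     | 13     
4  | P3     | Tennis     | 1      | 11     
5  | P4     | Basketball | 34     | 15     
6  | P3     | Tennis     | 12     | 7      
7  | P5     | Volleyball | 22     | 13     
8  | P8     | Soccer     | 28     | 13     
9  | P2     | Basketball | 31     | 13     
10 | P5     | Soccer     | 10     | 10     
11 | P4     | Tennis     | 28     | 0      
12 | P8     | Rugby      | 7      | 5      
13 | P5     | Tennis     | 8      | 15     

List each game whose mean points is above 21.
SELECT game, AVG(points)
FROM scores
GROUP BY game
HAVING AVG(points) > 21

Result:
  Basketball: avg=32.50
  Volleyball: avg=28.50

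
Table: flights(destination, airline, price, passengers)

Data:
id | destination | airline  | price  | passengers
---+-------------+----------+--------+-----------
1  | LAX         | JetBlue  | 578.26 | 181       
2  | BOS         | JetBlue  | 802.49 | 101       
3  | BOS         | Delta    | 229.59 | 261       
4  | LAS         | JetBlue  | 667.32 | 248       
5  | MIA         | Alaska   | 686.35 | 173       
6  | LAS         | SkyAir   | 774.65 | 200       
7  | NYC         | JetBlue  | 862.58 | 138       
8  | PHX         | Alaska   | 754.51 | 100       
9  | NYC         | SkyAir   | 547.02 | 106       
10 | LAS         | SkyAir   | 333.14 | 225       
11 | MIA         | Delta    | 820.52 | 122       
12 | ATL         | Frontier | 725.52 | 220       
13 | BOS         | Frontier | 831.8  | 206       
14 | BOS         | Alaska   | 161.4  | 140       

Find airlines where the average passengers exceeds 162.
SELECT airline, AVG(passengers)
FROM flights
GROUP BY airline
HAVING AVG(passengers) > 162

Result:
  Delta: avg=191.50
  Frontier: avg=213.00
  JetBlue: avg=167.00
  SkyAir: avg=177.00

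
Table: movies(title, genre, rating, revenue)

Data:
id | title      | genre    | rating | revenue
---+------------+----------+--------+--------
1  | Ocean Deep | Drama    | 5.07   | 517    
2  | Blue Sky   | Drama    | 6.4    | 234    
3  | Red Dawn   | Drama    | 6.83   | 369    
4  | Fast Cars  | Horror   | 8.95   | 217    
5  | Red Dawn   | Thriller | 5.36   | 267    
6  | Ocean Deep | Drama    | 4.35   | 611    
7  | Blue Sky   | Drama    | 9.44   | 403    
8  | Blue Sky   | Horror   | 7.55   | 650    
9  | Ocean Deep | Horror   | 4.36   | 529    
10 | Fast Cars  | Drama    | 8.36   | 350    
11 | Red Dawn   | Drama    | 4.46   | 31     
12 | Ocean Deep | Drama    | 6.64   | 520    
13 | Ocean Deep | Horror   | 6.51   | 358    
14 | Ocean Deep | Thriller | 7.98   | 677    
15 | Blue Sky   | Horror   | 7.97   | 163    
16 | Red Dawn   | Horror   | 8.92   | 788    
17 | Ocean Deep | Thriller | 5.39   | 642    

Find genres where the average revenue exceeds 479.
SELECT genre, AVG(revenue)
FROM movies
GROUP BY genre
HAVING AVG(revenue) > 479

Result:
  Thriller: avg=528.67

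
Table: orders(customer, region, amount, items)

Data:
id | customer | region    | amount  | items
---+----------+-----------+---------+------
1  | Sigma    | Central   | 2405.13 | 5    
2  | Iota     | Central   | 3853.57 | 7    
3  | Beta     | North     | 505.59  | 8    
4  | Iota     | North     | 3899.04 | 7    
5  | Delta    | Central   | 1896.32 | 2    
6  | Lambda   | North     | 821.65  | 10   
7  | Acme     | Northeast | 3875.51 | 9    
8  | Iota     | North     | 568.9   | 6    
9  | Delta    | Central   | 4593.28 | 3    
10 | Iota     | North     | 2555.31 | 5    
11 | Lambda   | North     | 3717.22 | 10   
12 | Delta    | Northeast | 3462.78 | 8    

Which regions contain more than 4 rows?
SELECT region, COUNT(*) as cnt
FROM orders
GROUP BY region
HAVING COUNT(*) > 4

Result:
  North: 6

Note: HAVING filters groups after aggregation, WHERE filters rows before.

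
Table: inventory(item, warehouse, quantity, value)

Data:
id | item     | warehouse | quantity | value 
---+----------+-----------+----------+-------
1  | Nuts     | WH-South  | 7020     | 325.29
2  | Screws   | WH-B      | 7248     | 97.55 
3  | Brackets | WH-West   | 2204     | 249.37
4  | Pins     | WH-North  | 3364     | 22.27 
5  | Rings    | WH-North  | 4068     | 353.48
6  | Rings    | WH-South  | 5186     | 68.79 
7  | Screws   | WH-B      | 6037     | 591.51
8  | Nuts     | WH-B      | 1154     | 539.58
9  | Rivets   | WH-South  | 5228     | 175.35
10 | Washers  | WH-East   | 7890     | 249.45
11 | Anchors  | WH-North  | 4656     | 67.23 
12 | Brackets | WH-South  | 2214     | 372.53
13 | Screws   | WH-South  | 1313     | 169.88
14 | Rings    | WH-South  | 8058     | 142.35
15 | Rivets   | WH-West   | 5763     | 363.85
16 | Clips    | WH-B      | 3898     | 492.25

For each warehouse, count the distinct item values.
SELECT warehouse, COUNT(DISTINCT item)
FROM inventory
GROUP BY warehouse

Result:
  WH-B: 3 distinct
  WH-East: 1 distinct
  WH-North: 3 distinct
  WH-South: 5 distinct
  WH-West: 2 distinct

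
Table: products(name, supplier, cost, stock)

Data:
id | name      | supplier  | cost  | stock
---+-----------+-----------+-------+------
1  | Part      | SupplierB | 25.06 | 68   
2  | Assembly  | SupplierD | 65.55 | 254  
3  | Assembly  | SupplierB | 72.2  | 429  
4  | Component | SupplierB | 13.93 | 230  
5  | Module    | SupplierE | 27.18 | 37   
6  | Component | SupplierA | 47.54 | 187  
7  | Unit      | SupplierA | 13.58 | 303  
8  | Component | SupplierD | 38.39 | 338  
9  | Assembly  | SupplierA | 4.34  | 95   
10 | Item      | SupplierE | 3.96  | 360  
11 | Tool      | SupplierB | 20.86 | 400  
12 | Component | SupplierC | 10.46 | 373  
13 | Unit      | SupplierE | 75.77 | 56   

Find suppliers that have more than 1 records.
SELECT supplier, COUNT(*) as cnt
FROM products
GROUP BY supplier
HAVING COUNT(*) > 1

Result:
  SupplierA: 3
  SupplierB: 4
  SupplierD: 2
  SupplierE: 3

Note: HAVING filters groups after aggregation, WHERE filters rows before.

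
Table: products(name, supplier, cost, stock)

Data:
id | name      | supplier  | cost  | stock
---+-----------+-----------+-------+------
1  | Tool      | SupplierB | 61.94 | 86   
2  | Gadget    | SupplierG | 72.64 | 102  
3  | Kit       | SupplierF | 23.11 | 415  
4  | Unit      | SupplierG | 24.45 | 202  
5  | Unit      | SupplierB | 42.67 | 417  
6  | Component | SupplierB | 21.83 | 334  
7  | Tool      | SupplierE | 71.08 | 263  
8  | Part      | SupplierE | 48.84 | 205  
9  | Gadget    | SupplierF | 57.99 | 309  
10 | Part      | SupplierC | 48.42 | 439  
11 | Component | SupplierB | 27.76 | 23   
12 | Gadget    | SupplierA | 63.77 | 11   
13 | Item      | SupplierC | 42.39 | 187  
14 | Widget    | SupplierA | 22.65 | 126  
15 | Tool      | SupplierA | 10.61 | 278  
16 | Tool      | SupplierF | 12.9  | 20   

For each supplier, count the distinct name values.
SELECT supplier, COUNT(DISTINCT name)
FROM products
GROUP BY supplier

Result:
  SupplierA: 3 distinct
  SupplierB: 3 distinct
  SupplierC: 2 distinct
  SupplierE: 2 distinct
  SupplierF: 3 distinct
  SupplierG: 2 distinct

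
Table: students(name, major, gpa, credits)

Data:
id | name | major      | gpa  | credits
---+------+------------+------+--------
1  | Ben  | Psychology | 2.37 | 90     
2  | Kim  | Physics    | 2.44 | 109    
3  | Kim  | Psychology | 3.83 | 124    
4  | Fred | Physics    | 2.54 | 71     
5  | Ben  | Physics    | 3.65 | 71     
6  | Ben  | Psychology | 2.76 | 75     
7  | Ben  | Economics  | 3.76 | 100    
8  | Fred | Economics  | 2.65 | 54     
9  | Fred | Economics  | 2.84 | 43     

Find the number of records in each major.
SELECT major, COUNT(*) as count
FROM students
GROUP BY major

Result:
  Economics: 3
  Physics: 3
  Psychology: 3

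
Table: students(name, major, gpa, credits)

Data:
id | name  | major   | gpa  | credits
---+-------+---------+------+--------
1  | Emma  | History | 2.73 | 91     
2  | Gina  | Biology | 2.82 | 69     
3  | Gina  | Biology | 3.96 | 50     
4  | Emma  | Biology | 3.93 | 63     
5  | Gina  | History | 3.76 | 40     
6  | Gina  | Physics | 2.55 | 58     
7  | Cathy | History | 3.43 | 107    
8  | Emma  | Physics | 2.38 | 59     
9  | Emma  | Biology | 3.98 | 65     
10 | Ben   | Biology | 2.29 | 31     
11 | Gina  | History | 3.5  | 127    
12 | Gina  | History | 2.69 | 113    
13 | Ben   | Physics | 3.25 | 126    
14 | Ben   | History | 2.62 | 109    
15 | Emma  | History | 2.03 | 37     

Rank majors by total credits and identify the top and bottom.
SELECT major, SUM(credits)
FROM students
GROUP BY major
ORDER BY SUM(credits)

All groups:
  Physics: 243
  Biology: 278
  History: 624

Highest: History (624)
Lowest: Physics (243)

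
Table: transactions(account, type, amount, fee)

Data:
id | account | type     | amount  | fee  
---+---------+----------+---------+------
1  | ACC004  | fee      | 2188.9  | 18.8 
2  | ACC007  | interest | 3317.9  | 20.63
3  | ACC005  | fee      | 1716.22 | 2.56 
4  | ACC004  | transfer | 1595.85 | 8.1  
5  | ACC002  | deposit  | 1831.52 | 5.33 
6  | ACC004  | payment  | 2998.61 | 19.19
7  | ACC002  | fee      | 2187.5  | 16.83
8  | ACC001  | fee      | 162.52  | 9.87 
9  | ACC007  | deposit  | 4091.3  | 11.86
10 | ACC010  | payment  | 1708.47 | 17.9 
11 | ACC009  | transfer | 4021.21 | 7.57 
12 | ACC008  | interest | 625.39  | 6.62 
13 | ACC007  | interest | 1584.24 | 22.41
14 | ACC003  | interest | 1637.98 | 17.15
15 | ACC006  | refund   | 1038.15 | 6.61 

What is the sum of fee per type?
SELECT type, SUM(fee) as result
FROM transactions
GROUP BY type

Result:
  deposit: 17.19
  fee: 48.06
  interest: 66.81
  payment: 37.09
  refund: 6.61
  transfer: 15.67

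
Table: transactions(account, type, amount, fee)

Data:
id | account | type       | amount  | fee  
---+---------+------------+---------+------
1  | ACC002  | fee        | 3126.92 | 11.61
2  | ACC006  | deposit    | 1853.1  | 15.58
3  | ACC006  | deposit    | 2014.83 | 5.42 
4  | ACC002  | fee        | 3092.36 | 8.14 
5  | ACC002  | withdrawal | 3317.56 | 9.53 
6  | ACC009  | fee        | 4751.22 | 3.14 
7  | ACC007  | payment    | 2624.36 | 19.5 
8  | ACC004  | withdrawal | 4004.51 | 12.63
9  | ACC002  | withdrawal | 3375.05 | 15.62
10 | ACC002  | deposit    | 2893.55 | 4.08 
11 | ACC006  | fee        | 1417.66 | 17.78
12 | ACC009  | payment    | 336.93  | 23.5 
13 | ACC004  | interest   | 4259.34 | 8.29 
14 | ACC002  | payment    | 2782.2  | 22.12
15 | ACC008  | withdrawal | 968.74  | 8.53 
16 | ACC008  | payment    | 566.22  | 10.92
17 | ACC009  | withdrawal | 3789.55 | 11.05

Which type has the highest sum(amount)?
SELECT type, SUM(amount) as val
FROM transactions
GROUP BY type
ORDER BY val DESC
LIMIT 1

Result: withdrawal with sum(amount) = 15455.41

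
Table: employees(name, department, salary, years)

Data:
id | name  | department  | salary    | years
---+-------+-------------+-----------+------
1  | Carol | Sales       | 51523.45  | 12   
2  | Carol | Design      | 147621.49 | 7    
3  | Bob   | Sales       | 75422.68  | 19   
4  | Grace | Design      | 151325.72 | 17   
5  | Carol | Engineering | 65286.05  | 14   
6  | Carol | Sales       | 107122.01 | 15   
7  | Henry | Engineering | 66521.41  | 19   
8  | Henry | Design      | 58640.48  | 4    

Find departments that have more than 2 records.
SELECT department, COUNT(*) as cnt
FROM employees
GROUP BY department
HAVING COUNT(*) > 2

Result:
  Design: 3
  Sales: 3

Note: HAVING filters groups after aggregation, WHERE filters rows before.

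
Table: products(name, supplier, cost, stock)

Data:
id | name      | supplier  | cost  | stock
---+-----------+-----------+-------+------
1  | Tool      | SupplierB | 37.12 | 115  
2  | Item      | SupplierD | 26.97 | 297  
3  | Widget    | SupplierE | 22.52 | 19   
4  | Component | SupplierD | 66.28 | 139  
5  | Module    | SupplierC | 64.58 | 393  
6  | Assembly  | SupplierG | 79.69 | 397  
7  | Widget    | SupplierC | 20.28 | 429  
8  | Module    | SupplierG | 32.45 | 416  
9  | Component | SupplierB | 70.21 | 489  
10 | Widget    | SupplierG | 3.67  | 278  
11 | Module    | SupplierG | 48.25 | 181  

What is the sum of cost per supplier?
SELECT supplier, SUM(cost) as result
FROM products
GROUP BY supplier

Result:
  SupplierB: 107.33
  SupplierC: 84.86
  SupplierD: 93.25
  SupplierE: 22.52
  SupplierG: 164.06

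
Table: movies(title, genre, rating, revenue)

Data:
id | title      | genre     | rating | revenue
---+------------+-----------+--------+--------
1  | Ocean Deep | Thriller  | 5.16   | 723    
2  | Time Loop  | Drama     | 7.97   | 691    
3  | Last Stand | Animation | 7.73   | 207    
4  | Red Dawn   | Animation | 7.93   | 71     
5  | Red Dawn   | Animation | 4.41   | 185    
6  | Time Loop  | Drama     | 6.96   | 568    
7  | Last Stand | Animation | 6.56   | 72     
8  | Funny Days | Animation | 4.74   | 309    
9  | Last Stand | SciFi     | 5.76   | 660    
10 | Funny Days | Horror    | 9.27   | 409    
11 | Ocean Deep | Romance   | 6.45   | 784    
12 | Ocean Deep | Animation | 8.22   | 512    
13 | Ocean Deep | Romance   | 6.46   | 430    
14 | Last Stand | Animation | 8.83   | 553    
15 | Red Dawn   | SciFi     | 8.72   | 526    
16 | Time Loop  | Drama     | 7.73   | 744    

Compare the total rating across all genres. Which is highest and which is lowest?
SELECT genre, SUM(rating)
FROM movies
GROUP BY genre
ORDER BY SUM(rating)

All groups:
  Thriller: 5.16
  Horror: 9.27
  Romance: 12.91
  SciFi: 14.48
  Drama: 22.66
  Animation: 48.42

Highest: Animation (48.42)
Lowest: Thriller (5.16)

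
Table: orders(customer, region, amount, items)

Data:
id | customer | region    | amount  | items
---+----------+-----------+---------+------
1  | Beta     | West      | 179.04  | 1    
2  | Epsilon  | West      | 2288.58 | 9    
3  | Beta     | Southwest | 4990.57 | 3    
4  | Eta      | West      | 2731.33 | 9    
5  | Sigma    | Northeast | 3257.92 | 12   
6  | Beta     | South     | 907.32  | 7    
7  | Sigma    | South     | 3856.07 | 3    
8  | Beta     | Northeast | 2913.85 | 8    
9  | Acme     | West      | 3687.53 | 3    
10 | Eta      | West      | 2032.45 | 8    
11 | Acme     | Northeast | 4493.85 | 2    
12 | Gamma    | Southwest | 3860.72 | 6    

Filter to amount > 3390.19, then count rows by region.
SELECT region, COUNT(*)
FROM orders
WHERE amount > 3390.19
GROUP BY region

Note: WHERE filters rows before grouping.

Result:
  Northeast: 1
  South: 1
  Southwest: 2
  West: 1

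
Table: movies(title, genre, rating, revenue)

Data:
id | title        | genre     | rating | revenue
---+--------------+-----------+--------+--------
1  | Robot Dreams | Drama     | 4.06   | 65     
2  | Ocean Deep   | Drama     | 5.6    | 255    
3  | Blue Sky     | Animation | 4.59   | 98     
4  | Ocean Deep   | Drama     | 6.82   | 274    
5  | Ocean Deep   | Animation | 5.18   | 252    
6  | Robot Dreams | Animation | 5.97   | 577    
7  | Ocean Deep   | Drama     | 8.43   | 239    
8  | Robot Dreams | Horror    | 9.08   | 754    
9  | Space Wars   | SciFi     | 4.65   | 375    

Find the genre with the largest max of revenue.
SELECT genre, MAX(revenue) as val
FROM movies
GROUP BY genre
ORDER BY val DESC
LIMIT 1

Result: Horror with max(revenue) = 754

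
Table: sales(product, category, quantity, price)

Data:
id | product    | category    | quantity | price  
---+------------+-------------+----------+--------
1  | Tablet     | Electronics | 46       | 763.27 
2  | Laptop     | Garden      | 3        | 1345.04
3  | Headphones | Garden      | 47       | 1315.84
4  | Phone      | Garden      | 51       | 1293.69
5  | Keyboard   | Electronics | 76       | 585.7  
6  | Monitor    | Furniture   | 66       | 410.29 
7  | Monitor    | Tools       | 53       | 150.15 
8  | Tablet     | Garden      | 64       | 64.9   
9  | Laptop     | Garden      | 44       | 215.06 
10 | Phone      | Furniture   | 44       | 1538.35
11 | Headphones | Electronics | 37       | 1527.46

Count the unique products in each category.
SELECT category, COUNT(DISTINCT product)
FROM sales
GROUP BY category

Result:
  Electronics: 3 distinct
  Furniture: 2 distinct
  Garden: 4 distinct
  Tools: 1 distinct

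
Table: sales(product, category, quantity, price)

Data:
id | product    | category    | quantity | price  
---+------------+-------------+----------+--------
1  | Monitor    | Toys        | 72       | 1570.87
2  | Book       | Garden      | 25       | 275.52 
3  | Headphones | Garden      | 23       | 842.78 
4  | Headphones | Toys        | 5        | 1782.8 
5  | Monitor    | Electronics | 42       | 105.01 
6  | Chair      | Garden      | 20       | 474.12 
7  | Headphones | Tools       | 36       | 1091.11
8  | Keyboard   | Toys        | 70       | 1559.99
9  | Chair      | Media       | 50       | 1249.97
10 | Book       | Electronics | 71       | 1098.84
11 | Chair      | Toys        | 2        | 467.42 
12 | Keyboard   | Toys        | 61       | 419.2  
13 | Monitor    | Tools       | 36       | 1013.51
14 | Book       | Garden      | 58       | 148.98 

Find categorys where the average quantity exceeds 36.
SELECT category, AVG(quantity)
FROM sales
GROUP BY category
HAVING AVG(quantity) > 36

Result:
  Electronics: avg=56.50
  Media: avg=50.00
  Toys: avg=42.00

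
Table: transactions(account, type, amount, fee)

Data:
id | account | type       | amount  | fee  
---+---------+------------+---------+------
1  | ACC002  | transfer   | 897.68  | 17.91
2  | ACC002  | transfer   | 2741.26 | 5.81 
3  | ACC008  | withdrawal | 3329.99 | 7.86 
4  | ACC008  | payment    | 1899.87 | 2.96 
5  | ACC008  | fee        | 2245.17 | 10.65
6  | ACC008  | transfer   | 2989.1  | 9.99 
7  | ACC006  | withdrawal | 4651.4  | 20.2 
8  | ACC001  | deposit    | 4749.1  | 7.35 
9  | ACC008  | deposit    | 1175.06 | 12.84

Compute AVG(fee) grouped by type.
SELECT type, AVG(fee) as result
FROM transactions
GROUP BY type

Result:
  deposit: 10.10
  fee: 10.65
  payment: 2.96
  transfer: 11.24
  withdrawal: 14.03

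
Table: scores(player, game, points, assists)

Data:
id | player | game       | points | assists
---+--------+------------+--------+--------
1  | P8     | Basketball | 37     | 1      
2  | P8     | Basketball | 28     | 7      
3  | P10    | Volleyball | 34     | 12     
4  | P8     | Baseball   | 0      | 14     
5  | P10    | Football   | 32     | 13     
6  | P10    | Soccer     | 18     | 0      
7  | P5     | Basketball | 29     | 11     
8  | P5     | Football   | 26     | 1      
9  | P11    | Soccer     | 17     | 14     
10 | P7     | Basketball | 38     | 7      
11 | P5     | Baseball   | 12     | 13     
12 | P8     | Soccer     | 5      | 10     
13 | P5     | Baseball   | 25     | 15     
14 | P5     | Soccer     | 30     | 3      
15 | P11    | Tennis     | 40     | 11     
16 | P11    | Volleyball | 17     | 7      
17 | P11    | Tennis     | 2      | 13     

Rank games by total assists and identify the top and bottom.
SELECT game, SUM(assists)
FROM scores
GROUP BY game
ORDER BY SUM(assists)

All groups:
  Football: 14
  Volleyball: 19
  Tennis: 24
  Basketball: 26
  Soccer: 27
  Baseball: 42

Highest: Baseball (42)
Lowest: Football (14)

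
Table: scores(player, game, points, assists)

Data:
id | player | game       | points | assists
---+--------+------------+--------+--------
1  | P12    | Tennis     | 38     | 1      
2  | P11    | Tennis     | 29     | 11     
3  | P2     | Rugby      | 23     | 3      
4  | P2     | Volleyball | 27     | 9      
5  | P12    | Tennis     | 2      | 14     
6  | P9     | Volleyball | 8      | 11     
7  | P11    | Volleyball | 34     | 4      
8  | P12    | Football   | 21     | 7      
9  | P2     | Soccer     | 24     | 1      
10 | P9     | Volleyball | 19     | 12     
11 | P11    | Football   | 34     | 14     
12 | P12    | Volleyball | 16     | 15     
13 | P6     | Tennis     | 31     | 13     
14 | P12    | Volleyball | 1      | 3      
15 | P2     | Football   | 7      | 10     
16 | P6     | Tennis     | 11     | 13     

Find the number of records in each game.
SELECT game, COUNT(*) as count
FROM scores
GROUP BY game

Result:
  Football: 3
  Rugby: 1
  Soccer: 1
  Tennis: 5
  Volleyball: 6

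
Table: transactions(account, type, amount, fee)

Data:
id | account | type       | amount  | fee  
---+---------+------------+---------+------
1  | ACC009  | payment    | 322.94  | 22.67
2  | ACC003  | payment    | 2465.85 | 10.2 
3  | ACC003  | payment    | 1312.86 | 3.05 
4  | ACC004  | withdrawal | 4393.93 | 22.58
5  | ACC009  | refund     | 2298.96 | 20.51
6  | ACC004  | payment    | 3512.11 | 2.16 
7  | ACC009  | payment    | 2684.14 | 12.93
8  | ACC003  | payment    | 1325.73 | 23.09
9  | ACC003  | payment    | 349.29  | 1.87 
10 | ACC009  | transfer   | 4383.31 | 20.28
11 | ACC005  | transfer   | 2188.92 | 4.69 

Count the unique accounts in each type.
SELECT type, COUNT(DISTINCT account)
FROM transactions
GROUP BY type

Result:
  payment: 3 distinct
  refund: 1 distinct
  transfer: 2 distinct
  withdrawal: 1 distinct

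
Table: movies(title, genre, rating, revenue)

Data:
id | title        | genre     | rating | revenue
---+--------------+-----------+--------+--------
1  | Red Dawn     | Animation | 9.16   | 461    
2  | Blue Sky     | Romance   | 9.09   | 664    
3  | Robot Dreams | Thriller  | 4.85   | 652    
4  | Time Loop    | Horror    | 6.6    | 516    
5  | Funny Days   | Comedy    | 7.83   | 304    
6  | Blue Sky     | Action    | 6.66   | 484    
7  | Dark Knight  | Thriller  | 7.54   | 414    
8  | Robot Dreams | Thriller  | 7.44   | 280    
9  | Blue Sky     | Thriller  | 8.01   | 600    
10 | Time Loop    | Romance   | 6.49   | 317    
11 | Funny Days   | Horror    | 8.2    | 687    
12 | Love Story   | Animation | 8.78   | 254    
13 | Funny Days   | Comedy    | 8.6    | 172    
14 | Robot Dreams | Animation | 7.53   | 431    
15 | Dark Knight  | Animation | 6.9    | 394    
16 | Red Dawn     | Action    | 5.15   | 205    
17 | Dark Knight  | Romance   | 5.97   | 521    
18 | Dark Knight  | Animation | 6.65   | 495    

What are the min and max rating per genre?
SELECT genre, MIN(rating), MAX(rating)
FROM movies
GROUP BY genre

Result:
  Action: min=5.15, max=6.66
  Animation: min=6.65, max=9.16
  Comedy: min=7.83, max=8.60
  Horror: min=6.60, max=8.20
  Romance: min=5.97, max=9.09
  Thriller: min=4.85, max=8.01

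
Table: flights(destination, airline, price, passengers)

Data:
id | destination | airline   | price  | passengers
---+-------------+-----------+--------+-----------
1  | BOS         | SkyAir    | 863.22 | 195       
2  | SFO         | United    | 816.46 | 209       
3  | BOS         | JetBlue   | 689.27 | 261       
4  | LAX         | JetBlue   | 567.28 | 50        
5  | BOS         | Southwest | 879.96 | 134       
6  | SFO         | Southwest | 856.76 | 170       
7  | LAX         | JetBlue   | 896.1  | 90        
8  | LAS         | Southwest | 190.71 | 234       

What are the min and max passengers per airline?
SELECT airline, MIN(passengers), MAX(passengers)
FROM flights
GROUP BY airline

Result:
  JetBlue: min=50, max=261
  SkyAir: min=195, max=195
  Southwest: min=134, max=234
  United: min=209, max=209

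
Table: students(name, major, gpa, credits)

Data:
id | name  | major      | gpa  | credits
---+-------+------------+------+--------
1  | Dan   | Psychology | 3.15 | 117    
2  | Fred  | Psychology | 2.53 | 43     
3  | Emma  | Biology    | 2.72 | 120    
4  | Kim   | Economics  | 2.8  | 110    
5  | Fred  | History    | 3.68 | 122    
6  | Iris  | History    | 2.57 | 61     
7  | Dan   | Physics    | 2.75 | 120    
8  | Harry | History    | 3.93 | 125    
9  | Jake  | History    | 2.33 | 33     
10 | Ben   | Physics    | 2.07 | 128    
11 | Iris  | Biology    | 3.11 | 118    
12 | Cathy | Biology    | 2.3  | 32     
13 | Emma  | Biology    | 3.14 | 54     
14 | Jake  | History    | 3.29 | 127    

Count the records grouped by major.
SELECT major, COUNT(*) as count
FROM students
GROUP BY major

Result:
  Biology: 4
  Economics: 1
  History: 5
  Physics: 2
  Psychology: 2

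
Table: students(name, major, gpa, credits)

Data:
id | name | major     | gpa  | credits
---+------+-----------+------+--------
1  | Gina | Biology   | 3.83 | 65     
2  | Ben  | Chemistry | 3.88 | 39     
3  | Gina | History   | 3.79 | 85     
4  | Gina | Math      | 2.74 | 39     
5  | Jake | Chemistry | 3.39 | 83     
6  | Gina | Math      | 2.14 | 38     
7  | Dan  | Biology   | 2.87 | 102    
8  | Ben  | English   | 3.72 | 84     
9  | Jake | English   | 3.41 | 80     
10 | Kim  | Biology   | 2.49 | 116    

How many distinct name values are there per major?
SELECT major, COUNT(DISTINCT name)
FROM students
GROUP BY major

Result:
  Biology: 3 distinct
  Chemistry: 2 distinct
  English: 2 distinct
  History: 1 distinct
  Math: 1 distinct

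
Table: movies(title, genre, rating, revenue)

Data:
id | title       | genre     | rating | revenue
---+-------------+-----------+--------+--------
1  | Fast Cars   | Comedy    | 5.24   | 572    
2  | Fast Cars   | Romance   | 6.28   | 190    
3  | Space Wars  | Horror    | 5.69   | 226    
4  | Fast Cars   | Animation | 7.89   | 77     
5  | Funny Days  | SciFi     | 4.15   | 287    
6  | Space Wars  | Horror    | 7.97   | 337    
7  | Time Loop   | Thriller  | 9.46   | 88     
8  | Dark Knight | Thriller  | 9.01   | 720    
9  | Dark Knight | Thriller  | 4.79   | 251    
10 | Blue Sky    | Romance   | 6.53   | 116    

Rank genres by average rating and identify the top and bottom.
SELECT genre, AVG(rating)
FROM movies
GROUP BY genre
ORDER BY AVG(rating)

All groups:
  SciFi: 4.15
  Comedy: 5.24
  Romance: 6.41
  Horror: 6.83
  Thriller: 7.75
  Animation: 7.89

Highest: Animation (7.89)
Lowest: SciFi (4.15)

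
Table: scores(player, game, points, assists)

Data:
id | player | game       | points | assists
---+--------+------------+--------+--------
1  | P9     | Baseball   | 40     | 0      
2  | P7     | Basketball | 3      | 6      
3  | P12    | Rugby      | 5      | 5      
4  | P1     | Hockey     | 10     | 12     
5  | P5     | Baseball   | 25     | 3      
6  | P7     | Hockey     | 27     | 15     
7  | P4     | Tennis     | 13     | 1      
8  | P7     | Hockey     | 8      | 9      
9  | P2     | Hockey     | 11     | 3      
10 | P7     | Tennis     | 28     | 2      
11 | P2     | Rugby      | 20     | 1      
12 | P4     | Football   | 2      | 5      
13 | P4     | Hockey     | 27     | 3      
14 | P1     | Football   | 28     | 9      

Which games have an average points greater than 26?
SELECT game, AVG(points)
FROM scores
GROUP BY game
HAVING AVG(points) > 26

Result:
  Baseball: avg=32.50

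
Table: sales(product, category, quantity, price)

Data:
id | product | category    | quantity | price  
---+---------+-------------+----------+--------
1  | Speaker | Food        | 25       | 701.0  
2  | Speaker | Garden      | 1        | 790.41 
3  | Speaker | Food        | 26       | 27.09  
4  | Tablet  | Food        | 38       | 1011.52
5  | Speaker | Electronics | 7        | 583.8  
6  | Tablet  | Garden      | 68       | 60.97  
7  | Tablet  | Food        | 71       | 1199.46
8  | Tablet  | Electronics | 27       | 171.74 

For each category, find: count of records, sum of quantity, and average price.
SELECT category,
       COUNT(*) as cnt,
       SUM(quantity) as total_quantity,
       AVG(price) as avg_price
FROM sales
GROUP BY category

Result:
  Electronics: 2 records, 34 total quantity, 377.77 avg price
  Food: 4 records, 160 total quantity, 734.77 avg price
  Garden: 2 records, 69 total quantity, 425.69 avg price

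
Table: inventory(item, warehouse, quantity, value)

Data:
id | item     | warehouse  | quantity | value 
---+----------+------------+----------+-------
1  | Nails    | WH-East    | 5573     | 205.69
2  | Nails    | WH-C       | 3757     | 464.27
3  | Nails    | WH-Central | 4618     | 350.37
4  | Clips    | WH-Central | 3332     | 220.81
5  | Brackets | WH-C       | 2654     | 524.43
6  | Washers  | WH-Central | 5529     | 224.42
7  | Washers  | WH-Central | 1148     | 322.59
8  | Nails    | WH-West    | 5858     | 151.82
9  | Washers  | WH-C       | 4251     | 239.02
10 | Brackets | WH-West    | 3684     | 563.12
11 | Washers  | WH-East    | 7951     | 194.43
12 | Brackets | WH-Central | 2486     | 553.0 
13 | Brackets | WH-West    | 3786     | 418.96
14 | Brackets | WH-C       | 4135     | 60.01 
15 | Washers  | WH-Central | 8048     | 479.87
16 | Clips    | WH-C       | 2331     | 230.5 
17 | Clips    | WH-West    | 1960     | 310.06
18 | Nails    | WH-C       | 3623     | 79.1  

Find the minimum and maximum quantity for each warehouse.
SELECT warehouse, MIN(quantity), MAX(quantity)
FROM inventory
GROUP BY warehouse

Result:
  WH-C: min=2331, max=4251
  WH-Central: min=1148, max=8048
  WH-East: min=5573, max=7951
  WH-West: min=1960, max=5858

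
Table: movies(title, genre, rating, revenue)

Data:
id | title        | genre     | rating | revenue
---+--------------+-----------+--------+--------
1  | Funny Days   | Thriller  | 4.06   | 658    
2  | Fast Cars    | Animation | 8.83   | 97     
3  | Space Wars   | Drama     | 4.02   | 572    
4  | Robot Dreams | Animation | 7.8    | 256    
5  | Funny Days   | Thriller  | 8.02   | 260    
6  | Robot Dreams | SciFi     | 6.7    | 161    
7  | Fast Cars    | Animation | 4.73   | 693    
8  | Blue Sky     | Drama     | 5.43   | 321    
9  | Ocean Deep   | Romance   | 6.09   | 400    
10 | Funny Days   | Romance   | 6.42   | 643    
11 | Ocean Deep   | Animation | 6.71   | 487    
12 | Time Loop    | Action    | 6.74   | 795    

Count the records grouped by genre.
SELECT genre, COUNT(*) as count
FROM movies
GROUP BY genre

Result:
  Action: 1
  Animation: 4
  Drama: 2
  Romance: 2
  SciFi: 1
  Thriller: 2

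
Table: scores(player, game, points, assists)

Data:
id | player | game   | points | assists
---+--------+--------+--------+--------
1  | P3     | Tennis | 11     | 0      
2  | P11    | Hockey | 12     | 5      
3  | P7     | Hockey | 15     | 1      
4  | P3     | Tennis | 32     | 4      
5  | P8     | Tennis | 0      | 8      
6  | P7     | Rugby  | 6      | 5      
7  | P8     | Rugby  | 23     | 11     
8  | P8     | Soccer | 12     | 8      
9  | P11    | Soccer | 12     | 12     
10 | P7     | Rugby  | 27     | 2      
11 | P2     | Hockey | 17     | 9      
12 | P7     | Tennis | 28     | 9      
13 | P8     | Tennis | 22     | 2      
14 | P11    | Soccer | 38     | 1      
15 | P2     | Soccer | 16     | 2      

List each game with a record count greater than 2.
SELECT game, COUNT(*) as cnt
FROM scores
GROUP BY game
HAVING COUNT(*) > 2

Result:
  Hockey: 3
  Rugby: 3
  Soccer: 4
  Tennis: 5

Note: HAVING filters groups after aggregation, WHERE filters rows before.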